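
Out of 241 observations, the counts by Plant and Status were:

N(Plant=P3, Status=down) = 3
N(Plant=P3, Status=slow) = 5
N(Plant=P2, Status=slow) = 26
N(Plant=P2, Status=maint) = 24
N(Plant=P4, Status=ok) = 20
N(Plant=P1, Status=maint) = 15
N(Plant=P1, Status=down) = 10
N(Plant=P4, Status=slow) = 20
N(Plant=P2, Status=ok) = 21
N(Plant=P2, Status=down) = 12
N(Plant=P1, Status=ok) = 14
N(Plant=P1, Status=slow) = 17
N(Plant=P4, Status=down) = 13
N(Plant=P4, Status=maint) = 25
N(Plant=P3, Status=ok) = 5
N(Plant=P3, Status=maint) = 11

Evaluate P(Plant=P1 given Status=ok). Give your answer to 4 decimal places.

Total with Status=ok: 14 + 21 + 5 + 20 = 60.
P(Plant=P1 | Status=ok) = 14/60 = 0.2333.

0.2333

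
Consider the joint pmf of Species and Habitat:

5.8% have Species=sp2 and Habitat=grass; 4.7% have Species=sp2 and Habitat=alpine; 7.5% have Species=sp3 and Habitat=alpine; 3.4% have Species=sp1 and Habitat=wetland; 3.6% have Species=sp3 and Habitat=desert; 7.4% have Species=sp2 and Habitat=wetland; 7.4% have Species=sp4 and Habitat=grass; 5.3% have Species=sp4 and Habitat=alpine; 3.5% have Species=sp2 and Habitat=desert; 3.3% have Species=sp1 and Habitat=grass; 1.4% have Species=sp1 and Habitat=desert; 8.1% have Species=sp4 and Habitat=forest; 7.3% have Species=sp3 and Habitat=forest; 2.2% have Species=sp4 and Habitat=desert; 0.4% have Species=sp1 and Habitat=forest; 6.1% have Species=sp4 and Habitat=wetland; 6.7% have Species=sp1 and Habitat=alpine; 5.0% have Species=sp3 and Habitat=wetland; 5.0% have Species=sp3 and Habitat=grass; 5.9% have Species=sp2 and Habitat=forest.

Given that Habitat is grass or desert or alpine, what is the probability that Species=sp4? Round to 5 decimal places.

0.26418

P(Habitat=grass) = 0.033 + 0.058 + 0.050 + 0.074 = 0.215.
P(Habitat=desert) = 0.014 + 0.035 + 0.036 + 0.022 = 0.107.
P(Habitat=alpine) = 0.067 + 0.047 + 0.075 + 0.053 = 0.242.
P(Habitat ∈ {grass, desert, alpine}) = 0.215 + 0.107 + 0.242 = 0.564; P(Species=sp4, Habitat ∈ {grass, desert, alpine}) = 0.074 + 0.022 + 0.053 = 0.149.
P(Species=sp4 | Habitat ∈ {grass, desert, alpine}) = 0.149/0.564 = 0.26418.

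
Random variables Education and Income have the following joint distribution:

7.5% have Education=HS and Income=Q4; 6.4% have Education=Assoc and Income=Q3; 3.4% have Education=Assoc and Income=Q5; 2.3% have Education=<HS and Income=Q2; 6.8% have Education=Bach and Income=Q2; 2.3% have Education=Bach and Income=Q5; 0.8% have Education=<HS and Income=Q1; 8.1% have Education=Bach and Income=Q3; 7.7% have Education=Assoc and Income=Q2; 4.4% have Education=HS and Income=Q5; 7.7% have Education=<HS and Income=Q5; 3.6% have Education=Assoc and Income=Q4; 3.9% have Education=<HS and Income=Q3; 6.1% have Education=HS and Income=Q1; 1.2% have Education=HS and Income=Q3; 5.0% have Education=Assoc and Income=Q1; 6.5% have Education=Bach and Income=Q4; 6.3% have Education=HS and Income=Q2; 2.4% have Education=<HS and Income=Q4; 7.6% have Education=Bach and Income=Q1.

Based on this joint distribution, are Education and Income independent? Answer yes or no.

no

P(Education=<HS) = 0.171 and P(Income=Q5) = 0.178, so their product is 0.03044, but P(Education=<HS, Income=Q5) = 0.077. Since these differ, Education and Income are not independent.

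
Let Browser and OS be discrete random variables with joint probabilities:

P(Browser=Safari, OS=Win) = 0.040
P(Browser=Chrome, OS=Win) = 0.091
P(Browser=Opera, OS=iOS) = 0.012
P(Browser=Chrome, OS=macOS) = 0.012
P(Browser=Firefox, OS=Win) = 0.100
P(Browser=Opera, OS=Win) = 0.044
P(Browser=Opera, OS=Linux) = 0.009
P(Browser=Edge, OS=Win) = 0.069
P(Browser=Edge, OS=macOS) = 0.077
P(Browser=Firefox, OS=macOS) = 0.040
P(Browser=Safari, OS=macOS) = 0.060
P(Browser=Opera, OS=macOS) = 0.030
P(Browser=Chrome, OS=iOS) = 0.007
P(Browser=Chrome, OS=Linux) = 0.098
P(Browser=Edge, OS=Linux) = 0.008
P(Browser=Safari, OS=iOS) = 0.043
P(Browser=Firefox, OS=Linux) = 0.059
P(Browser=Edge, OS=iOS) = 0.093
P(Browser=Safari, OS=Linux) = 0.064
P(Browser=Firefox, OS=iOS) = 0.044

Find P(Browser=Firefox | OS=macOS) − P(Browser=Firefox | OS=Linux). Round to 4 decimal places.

-0.0653

P(OS=macOS) = 0.012 + 0.040 + 0.060 + 0.077 + 0.030 = 0.219; P(Browser=Firefox | OS=macOS) = 0.040/0.219 = 0.18265.
P(OS=Linux) = 0.098 + 0.059 + 0.064 + 0.008 + 0.009 = 0.238; P(Browser=Firefox | OS=Linux) = 0.059/0.238 = 0.24790.
Difference = -0.0653.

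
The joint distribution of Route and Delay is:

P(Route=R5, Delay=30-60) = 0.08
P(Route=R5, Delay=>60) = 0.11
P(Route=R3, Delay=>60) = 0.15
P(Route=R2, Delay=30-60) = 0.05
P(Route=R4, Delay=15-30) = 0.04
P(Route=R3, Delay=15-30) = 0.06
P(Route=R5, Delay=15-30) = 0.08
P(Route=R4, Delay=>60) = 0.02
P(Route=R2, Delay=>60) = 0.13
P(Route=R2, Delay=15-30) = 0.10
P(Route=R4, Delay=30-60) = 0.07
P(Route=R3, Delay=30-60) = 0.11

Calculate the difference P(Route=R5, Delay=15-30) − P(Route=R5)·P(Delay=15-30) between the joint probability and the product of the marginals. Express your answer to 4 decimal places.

P(Route=R5) = 0.08 + 0.08 + 0.11 = 0.27.
P(Delay=15-30) = 0.10 + 0.06 + 0.04 + 0.08 = 0.28.
P(Route=R5, Delay=15-30) − P(Route=R5)P(Delay=15-30) = 0.08 − 0.27×0.28 = 0.0044.

0.0044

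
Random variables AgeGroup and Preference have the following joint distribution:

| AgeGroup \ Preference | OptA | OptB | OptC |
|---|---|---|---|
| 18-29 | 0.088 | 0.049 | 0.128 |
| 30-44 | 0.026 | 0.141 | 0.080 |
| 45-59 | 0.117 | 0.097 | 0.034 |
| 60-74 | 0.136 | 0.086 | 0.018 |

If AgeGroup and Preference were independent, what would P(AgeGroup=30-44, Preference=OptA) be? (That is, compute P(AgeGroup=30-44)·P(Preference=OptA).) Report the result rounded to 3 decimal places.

0.091

P(AgeGroup=30-44) = 0.026 + 0.141 + 0.080 = 0.247.
P(Preference=OptA) = 0.088 + 0.026 + 0.117 + 0.136 = 0.367.
Product: 0.247 × 0.367 = 0.091.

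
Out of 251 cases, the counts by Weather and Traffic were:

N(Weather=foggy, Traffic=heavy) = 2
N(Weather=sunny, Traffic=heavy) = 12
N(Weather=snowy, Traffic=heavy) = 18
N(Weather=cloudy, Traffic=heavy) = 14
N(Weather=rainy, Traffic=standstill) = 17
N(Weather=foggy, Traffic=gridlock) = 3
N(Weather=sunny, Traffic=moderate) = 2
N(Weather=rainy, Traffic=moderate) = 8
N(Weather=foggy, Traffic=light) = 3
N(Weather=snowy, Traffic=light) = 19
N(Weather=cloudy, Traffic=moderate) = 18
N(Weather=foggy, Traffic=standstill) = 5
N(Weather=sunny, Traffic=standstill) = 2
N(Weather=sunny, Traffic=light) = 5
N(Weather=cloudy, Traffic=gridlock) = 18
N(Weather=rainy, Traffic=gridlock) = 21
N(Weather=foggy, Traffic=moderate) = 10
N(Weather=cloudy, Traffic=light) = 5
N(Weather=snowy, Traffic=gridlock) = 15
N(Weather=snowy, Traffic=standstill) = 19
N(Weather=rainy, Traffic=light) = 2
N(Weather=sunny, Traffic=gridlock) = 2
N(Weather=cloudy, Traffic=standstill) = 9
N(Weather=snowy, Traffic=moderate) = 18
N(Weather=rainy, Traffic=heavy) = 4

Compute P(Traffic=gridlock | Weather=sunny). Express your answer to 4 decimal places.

Total with Weather=sunny: 5 + 2 + 12 + 2 + 2 = 23.
P(Traffic=gridlock | Weather=sunny) = 2/23 = 0.0870.

0.0870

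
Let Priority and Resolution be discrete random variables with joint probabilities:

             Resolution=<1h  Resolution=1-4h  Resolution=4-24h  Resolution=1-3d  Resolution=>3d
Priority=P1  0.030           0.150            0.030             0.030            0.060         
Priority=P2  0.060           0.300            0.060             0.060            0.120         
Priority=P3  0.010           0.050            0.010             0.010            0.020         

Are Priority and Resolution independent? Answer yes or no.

yes

Every cell satisfies P(Priority,Resolution) = P(Priority)·P(Resolution). For instance P(Priority=P1) = 0.300, P(Resolution=1-4h) = 0.500, and 0.300×0.500 = 0.150 matches the joint entry. So Priority and Resolution are independent.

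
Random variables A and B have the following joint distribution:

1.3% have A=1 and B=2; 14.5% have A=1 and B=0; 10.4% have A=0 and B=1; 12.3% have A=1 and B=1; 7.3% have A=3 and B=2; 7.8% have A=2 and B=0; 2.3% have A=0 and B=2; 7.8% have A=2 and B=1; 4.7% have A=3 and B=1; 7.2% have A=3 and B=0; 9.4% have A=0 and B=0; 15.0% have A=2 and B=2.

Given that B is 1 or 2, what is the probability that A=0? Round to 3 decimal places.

0.208

P(B=1) = 0.104 + 0.123 + 0.078 + 0.047 = 0.352.
P(B=2) = 0.023 + 0.013 + 0.150 + 0.073 = 0.259.
P(B ∈ {1, 2}) = 0.352 + 0.259 = 0.611; P(A=0, B ∈ {1, 2}) = 0.104 + 0.023 = 0.127.
P(A=0 | B ∈ {1, 2}) = 0.127/0.611 = 0.208.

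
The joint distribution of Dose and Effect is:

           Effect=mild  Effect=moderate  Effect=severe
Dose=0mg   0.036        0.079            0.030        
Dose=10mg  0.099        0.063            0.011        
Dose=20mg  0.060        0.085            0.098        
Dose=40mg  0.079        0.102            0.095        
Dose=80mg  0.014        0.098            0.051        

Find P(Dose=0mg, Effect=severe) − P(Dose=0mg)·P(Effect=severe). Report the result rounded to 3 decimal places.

-0.011

P(Dose=0mg) = 0.036 + 0.079 + 0.030 = 0.145.
P(Effect=severe) = 0.030 + 0.011 + 0.098 + 0.095 + 0.051 = 0.285.
P(Dose=0mg, Effect=severe) − P(Dose=0mg)P(Effect=severe) = 0.030 − 0.145×0.285 = -0.011.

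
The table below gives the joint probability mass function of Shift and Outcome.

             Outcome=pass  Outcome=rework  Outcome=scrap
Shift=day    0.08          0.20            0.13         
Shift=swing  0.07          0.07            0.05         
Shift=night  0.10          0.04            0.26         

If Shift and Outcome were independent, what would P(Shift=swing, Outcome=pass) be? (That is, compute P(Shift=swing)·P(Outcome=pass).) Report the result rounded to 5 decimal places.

0.04750

P(Shift=swing) = 0.07 + 0.07 + 0.05 = 0.19.
P(Outcome=pass) = 0.08 + 0.07 + 0.10 = 0.25.
Product: 0.19 × 0.25 = 0.04750.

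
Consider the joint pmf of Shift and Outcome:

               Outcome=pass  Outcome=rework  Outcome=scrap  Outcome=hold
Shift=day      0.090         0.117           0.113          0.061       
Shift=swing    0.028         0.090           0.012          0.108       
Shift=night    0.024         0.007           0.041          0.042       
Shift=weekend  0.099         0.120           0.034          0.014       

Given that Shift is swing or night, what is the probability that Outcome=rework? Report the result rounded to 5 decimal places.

0.27557

P(Shift=swing) = 0.028 + 0.090 + 0.012 + 0.108 = 0.238.
P(Shift=night) = 0.024 + 0.007 + 0.041 + 0.042 = 0.114.
P(Shift ∈ {swing, night}) = 0.238 + 0.114 = 0.352; P(Outcome=rework, Shift ∈ {swing, night}) = 0.090 + 0.007 = 0.097.
P(Outcome=rework | Shift ∈ {swing, night}) = 0.097/0.352 = 0.27557.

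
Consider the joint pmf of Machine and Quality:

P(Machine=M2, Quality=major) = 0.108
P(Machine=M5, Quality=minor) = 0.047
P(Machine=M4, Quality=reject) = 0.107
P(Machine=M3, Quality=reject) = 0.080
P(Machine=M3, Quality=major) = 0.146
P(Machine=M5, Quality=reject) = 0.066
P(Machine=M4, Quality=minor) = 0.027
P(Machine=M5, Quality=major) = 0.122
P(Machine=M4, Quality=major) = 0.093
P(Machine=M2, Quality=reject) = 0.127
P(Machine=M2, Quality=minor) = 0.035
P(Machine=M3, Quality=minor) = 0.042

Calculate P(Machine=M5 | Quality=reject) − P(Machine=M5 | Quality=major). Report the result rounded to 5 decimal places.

-0.08644

P(Quality=reject) = 0.127 + 0.080 + 0.107 + 0.066 = 0.380; P(Machine=M5 | Quality=reject) = 0.066/0.380 = 0.173684.
P(Quality=major) = 0.108 + 0.146 + 0.093 + 0.122 = 0.469; P(Machine=M5 | Quality=major) = 0.122/0.469 = 0.260128.
Difference = -0.08644.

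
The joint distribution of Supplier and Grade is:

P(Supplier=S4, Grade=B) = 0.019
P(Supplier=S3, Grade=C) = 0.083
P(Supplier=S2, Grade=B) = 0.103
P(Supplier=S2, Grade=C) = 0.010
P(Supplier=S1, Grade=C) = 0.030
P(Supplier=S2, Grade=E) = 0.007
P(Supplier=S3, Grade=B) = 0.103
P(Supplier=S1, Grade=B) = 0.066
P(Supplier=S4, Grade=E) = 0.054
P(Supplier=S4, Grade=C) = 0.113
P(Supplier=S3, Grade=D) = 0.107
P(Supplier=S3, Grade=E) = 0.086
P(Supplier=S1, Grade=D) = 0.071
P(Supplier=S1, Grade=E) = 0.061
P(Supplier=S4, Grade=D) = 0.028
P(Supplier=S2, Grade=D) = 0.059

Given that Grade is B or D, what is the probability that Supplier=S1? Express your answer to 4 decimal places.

P(Grade=B) = 0.066 + 0.103 + 0.103 + 0.019 = 0.291.
P(Grade=D) = 0.071 + 0.059 + 0.107 + 0.028 = 0.265.
P(Grade ∈ {B, D}) = 0.291 + 0.265 = 0.556; P(Supplier=S1, Grade ∈ {B, D}) = 0.066 + 0.071 = 0.137.
P(Supplier=S1 | Grade ∈ {B, D}) = 0.137/0.556 = 0.2464.

0.2464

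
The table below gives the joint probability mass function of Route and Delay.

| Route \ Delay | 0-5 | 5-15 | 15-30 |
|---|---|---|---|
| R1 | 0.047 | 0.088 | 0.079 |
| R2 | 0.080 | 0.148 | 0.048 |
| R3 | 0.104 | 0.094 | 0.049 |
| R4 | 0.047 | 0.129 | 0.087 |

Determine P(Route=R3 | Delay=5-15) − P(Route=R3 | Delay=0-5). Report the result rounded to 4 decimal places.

P(Delay=5-15) = 0.088 + 0.148 + 0.094 + 0.129 = 0.459; P(Route=R3 | Delay=5-15) = 0.094/0.459 = 0.20479.
P(Delay=0-5) = 0.047 + 0.080 + 0.104 + 0.047 = 0.278; P(Route=R3 | Delay=0-5) = 0.104/0.278 = 0.37410.
Difference = -0.1693.

-0.1693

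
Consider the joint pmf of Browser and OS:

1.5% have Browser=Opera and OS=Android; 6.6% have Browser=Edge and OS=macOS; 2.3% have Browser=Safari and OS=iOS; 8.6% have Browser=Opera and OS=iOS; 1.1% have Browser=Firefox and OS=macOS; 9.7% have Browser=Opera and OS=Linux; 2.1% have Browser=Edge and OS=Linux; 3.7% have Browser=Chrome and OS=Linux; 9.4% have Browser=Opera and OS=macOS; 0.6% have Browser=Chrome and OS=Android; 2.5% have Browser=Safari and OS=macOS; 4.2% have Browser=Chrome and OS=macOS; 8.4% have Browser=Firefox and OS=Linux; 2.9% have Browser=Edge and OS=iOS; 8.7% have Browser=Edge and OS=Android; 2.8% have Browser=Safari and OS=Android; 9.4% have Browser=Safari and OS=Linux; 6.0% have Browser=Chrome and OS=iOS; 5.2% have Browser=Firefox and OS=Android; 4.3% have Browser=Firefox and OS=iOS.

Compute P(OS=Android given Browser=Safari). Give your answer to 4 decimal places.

P(Browser=Safari) = 0.025 + 0.094 + 0.023 + 0.028 = 0.170.
P(OS=Android | Browser=Safari) = 0.028/0.170 = 0.1647.

0.1647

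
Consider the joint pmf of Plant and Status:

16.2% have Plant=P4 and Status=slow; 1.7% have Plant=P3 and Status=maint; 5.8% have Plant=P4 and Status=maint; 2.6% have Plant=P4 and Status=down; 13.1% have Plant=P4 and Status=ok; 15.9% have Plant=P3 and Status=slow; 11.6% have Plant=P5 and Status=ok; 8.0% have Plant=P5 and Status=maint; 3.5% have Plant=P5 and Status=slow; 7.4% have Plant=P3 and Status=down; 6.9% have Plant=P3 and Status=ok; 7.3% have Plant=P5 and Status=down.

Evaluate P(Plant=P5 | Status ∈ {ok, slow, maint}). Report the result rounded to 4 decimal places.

P(Status=ok) = 0.069 + 0.131 + 0.116 = 0.316.
P(Status=slow) = 0.159 + 0.162 + 0.035 = 0.356.
P(Status=maint) = 0.017 + 0.058 + 0.080 = 0.155.
P(Status ∈ {ok, slow, maint}) = 0.316 + 0.356 + 0.155 = 0.827; P(Plant=P5, Status ∈ {ok, slow, maint}) = 0.116 + 0.035 + 0.080 = 0.231.
P(Plant=P5 | Status ∈ {ok, slow, maint}) = 0.231/0.827 = 0.2793.

0.2793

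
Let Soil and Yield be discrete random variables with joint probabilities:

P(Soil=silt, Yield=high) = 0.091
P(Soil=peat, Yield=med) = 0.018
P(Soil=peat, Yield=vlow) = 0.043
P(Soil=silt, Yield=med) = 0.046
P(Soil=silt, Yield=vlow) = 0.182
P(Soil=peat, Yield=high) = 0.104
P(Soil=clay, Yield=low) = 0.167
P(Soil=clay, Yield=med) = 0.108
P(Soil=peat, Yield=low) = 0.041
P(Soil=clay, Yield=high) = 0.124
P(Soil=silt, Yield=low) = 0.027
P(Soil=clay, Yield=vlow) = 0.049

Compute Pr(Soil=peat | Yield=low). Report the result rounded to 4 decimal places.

0.1745

P(Yield=low) = 0.167 + 0.027 + 0.041 = 0.235.
P(Soil=peat | Yield=low) = 0.041/0.235 = 0.1745.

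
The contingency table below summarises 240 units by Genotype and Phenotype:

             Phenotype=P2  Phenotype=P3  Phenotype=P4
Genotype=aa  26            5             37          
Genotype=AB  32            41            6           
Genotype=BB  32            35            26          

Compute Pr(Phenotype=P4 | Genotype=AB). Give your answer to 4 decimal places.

Total with Genotype=AB: 32 + 41 + 6 = 79.
P(Phenotype=P4 | Genotype=AB) = 6/79 = 0.0759.

0.0759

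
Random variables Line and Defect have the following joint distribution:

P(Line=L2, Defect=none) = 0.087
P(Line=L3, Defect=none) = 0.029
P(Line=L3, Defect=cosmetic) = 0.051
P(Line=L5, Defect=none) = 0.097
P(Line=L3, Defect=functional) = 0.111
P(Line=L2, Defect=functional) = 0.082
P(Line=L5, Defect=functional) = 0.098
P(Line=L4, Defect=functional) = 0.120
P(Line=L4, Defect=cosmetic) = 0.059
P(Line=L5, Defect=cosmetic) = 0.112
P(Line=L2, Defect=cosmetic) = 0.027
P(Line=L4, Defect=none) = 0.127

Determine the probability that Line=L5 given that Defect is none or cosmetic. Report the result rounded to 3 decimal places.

0.355

P(Defect=none) = 0.087 + 0.029 + 0.127 + 0.097 = 0.340.
P(Defect=cosmetic) = 0.027 + 0.051 + 0.059 + 0.112 = 0.249.
P(Defect ∈ {none, cosmetic}) = 0.340 + 0.249 = 0.589; P(Line=L5, Defect ∈ {none, cosmetic}) = 0.097 + 0.112 = 0.209.
P(Line=L5 | Defect ∈ {none, cosmetic}) = 0.209/0.589 = 0.355.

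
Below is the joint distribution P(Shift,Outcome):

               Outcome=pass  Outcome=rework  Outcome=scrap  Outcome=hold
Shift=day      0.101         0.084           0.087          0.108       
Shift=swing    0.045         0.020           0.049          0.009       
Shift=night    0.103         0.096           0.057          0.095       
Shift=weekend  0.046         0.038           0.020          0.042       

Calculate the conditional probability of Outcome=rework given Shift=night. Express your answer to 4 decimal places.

P(Shift=night) = 0.103 + 0.096 + 0.057 + 0.095 = 0.351.
P(Outcome=rework | Shift=night) = 0.096/0.351 = 0.2735.

0.2735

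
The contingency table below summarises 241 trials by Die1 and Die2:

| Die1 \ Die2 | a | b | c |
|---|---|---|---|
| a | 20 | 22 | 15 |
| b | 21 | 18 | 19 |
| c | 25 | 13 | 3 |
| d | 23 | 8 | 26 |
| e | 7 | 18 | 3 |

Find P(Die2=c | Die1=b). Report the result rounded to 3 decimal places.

Total with Die1=b: 21 + 18 + 19 = 58.
P(Die2=c | Die1=b) = 19/58 = 0.328.

0.328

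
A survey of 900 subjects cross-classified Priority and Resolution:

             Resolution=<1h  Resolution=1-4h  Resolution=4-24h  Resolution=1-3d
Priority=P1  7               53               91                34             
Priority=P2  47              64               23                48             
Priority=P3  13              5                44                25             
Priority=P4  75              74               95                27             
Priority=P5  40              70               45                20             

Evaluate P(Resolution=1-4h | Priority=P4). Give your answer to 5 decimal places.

0.27306

Total with Priority=P4: 75 + 74 + 95 + 27 = 271.
P(Resolution=1-4h | Priority=P4) = 74/271 = 0.27306.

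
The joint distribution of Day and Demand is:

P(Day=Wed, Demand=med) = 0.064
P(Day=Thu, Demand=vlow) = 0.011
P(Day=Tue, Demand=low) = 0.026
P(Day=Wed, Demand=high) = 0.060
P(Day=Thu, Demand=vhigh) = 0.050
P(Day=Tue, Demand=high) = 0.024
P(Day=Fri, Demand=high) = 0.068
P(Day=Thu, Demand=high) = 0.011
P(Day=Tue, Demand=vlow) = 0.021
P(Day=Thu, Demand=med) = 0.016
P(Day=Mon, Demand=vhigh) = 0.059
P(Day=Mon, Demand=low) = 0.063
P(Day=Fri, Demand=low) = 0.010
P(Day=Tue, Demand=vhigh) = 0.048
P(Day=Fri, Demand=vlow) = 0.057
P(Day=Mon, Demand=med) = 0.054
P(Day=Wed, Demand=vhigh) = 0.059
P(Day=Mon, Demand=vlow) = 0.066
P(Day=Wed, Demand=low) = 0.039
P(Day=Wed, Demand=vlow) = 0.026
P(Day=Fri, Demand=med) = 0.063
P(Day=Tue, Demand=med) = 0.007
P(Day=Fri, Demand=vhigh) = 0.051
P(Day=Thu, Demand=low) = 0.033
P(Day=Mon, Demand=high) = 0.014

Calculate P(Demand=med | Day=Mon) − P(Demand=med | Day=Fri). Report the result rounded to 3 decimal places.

P(Day=Mon) = 0.066 + 0.063 + 0.054 + 0.014 + 0.059 = 0.256; P(Demand=med | Day=Mon) = 0.054/0.256 = 0.2109.
P(Day=Fri) = 0.057 + 0.010 + 0.063 + 0.068 + 0.051 = 0.249; P(Demand=med | Day=Fri) = 0.063/0.249 = 0.2530.
Difference = -0.042.

-0.042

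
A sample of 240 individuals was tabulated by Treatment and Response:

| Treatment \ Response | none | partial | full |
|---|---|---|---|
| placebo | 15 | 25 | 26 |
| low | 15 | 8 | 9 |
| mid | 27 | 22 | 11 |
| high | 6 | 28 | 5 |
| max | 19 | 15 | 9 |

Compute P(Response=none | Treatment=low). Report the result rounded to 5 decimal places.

0.46875

Total with Treatment=low: 15 + 8 + 9 = 32.
P(Response=none | Treatment=low) = 15/32 = 0.46875.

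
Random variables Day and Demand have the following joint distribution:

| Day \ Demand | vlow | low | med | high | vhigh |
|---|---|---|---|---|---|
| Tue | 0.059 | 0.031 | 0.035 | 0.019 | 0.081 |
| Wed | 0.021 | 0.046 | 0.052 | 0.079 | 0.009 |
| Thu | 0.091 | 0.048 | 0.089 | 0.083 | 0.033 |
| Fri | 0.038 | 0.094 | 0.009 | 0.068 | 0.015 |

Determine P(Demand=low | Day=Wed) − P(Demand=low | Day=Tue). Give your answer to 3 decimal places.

0.084

P(Day=Wed) = 0.021 + 0.046 + 0.052 + 0.079 + 0.009 = 0.207; P(Demand=low | Day=Wed) = 0.046/0.207 = 0.2222.
P(Day=Tue) = 0.059 + 0.031 + 0.035 + 0.019 + 0.081 = 0.225; P(Demand=low | Day=Tue) = 0.031/0.225 = 0.1378.
Difference = 0.084.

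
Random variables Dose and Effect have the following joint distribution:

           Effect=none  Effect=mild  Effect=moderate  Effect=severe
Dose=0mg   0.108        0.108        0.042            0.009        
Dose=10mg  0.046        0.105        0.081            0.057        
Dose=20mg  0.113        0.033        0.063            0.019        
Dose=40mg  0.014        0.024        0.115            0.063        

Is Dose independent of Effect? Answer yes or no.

no

P(Dose=40mg) = 0.216 and P(Effect=moderate) = 0.301, so their product is 0.06502, but P(Dose=40mg, Effect=moderate) = 0.115. Since these differ, Dose and Effect are not independent.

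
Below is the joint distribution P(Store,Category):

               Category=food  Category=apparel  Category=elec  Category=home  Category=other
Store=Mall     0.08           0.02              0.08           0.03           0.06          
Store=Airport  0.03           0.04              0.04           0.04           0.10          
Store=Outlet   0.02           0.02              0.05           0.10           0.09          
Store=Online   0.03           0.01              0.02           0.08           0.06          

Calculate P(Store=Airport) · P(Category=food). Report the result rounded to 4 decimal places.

P(Store=Airport) = 0.03 + 0.04 + 0.04 + 0.04 + 0.10 = 0.25.
P(Category=food) = 0.08 + 0.03 + 0.02 + 0.03 = 0.16.
Product: 0.25 × 0.16 = 0.0400.

0.0400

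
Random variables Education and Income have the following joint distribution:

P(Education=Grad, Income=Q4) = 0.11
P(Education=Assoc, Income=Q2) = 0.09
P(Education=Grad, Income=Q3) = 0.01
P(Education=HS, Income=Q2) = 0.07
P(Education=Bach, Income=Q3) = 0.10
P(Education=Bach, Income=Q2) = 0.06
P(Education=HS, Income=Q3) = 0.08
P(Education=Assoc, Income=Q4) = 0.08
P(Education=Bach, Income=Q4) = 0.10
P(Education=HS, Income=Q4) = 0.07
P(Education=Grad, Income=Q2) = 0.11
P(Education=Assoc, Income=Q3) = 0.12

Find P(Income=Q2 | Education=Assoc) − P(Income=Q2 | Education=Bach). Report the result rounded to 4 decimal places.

P(Education=Assoc) = 0.09 + 0.12 + 0.08 = 0.29; P(Income=Q2 | Education=Assoc) = 0.09/0.29 = 0.31034.
P(Education=Bach) = 0.06 + 0.10 + 0.10 = 0.26; P(Income=Q2 | Education=Bach) = 0.06/0.26 = 0.23077.
Difference = 0.0796.

0.0796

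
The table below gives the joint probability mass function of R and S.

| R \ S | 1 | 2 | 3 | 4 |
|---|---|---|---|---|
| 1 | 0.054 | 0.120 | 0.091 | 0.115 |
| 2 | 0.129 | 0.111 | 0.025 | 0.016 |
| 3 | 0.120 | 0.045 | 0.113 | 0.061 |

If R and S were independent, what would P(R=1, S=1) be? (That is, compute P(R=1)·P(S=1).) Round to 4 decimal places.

0.1151

P(R=1) = 0.054 + 0.120 + 0.091 + 0.115 = 0.380.
P(S=1) = 0.054 + 0.129 + 0.120 = 0.303.
Product: 0.380 × 0.303 = 0.1151.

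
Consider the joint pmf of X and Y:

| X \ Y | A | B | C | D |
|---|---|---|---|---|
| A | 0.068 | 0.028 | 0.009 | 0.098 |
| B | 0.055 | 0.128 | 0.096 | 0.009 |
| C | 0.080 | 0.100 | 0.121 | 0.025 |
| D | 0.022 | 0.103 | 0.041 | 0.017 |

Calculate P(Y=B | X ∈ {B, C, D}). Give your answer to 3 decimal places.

0.415

P(X=B) = 0.055 + 0.128 + 0.096 + 0.009 = 0.288.
P(X=C) = 0.080 + 0.100 + 0.121 + 0.025 = 0.326.
P(X=D) = 0.022 + 0.103 + 0.041 + 0.017 = 0.183.
P(X ∈ {B, C, D}) = 0.288 + 0.326 + 0.183 = 0.797; P(Y=B, X ∈ {B, C, D}) = 0.128 + 0.100 + 0.103 = 0.331.
P(Y=B | X ∈ {B, C, D}) = 0.331/0.797 = 0.415.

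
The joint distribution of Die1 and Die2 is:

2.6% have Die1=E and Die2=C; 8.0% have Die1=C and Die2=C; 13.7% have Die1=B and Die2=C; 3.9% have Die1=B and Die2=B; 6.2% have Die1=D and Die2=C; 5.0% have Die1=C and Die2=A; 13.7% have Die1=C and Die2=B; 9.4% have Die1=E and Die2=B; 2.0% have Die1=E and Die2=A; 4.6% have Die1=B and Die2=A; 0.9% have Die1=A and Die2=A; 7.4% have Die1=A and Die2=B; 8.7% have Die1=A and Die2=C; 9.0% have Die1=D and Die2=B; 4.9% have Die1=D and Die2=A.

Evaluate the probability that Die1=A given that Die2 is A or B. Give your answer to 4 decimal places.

0.1365

P(Die2=A) = 0.009 + 0.046 + 0.050 + 0.049 + 0.020 = 0.174.
P(Die2=B) = 0.074 + 0.039 + 0.137 + 0.090 + 0.094 = 0.434.
P(Die2 ∈ {A, B}) = 0.174 + 0.434 = 0.608; P(Die1=A, Die2 ∈ {A, B}) = 0.009 + 0.074 = 0.083.
P(Die1=A | Die2 ∈ {A, B}) = 0.083/0.608 = 0.1365.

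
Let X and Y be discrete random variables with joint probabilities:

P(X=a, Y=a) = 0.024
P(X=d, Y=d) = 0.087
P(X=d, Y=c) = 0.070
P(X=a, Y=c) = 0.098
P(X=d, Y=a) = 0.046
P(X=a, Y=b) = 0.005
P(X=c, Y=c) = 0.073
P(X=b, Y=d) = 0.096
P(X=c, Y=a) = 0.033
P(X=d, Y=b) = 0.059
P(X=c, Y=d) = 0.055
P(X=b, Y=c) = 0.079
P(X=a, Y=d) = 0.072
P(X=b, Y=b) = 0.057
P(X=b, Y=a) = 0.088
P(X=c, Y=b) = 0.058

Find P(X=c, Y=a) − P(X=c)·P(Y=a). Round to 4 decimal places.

-0.0088

P(X=c) = 0.033 + 0.058 + 0.073 + 0.055 = 0.219.
P(Y=a) = 0.024 + 0.088 + 0.033 + 0.046 = 0.191.
P(X=c, Y=a) − P(X=c)P(Y=a) = 0.033 − 0.219×0.191 = -0.0088.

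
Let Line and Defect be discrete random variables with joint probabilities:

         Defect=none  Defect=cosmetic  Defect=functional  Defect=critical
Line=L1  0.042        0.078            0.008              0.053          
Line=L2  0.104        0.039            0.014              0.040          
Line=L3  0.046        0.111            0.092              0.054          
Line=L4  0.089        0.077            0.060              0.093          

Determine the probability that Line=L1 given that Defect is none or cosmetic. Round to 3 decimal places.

0.205

P(Defect=none) = 0.042 + 0.104 + 0.046 + 0.089 = 0.281.
P(Defect=cosmetic) = 0.078 + 0.039 + 0.111 + 0.077 = 0.305.
P(Defect ∈ {none, cosmetic}) = 0.281 + 0.305 = 0.586; P(Line=L1, Defect ∈ {none, cosmetic}) = 0.042 + 0.078 = 0.120.
P(Line=L1 | Defect ∈ {none, cosmetic}) = 0.120/0.586 = 0.205.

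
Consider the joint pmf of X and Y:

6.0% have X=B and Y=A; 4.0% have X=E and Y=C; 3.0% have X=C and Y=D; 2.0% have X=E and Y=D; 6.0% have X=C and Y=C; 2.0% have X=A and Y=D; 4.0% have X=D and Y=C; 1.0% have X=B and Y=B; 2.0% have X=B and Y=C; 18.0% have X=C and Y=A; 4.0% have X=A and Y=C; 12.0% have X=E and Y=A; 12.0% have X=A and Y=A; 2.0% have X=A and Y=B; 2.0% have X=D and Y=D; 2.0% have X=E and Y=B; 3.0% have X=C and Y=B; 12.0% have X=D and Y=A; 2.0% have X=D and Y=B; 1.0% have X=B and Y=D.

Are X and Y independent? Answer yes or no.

Every cell satisfies P(X,Y) = P(X)·P(Y). For instance P(X=A) = 0.200, P(Y=C) = 0.200, and 0.200×0.200 = 0.040 matches the joint entry. So X and Y are independent.

yes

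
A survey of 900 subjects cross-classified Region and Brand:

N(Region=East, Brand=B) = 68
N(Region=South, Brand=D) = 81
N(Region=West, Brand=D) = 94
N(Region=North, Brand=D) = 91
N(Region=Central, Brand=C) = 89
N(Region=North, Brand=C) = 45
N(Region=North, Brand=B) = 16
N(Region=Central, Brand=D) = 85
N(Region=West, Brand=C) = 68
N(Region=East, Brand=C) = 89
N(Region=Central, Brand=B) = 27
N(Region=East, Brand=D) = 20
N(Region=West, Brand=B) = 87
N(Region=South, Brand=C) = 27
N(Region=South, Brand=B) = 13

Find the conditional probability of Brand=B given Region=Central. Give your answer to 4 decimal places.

0.1343

Total with Region=Central: 27 + 89 + 85 = 201.
P(Brand=B | Region=Central) = 27/201 = 0.1343.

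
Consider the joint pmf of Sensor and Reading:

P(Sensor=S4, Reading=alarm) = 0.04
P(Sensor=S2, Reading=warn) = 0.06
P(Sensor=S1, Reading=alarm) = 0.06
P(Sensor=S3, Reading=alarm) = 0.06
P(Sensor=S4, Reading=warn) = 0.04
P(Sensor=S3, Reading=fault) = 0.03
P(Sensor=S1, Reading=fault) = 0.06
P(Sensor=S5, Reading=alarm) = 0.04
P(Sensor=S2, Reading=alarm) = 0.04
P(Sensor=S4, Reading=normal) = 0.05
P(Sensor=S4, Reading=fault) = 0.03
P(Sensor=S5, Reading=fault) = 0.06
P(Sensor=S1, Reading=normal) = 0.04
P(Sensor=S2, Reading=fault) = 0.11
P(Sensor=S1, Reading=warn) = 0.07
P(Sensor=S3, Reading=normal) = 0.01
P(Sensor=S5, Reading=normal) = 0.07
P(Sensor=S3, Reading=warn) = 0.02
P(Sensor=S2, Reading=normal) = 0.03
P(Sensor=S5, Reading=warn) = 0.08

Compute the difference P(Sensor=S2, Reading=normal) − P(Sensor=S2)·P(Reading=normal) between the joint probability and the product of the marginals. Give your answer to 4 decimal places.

-0.0180

P(Sensor=S2) = 0.03 + 0.06 + 0.04 + 0.11 = 0.24.
P(Reading=normal) = 0.04 + 0.03 + 0.01 + 0.05 + 0.07 = 0.20.
P(Sensor=S2, Reading=normal) − P(Sensor=S2)P(Reading=normal) = 0.03 − 0.24×0.20 = -0.0180.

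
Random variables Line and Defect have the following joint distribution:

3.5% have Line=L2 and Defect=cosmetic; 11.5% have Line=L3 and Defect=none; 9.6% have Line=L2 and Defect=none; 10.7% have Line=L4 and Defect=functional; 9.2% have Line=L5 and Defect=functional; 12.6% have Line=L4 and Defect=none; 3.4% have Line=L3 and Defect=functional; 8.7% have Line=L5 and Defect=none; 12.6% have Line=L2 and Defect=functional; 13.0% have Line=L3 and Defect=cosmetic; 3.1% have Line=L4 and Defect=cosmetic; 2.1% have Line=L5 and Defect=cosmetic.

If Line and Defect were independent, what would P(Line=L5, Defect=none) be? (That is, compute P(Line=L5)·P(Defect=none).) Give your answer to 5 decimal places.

0.08480

P(Line=L5) = 0.087 + 0.021 + 0.092 = 0.200.
P(Defect=none) = 0.096 + 0.115 + 0.126 + 0.087 = 0.424.
Product: 0.200 × 0.424 = 0.08480.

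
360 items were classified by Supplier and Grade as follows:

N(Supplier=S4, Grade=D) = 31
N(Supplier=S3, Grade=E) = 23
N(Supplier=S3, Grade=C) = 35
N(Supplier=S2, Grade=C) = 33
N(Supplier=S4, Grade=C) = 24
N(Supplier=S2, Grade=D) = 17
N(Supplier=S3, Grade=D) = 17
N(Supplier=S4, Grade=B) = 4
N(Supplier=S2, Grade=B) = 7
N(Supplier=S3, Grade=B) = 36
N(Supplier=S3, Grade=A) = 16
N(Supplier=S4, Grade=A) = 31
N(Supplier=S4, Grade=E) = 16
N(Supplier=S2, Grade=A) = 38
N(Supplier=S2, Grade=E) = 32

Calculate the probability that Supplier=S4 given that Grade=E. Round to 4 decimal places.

0.2254

Total with Grade=E: 32 + 23 + 16 = 71.
P(Supplier=S4 | Grade=E) = 16/71 = 0.2254.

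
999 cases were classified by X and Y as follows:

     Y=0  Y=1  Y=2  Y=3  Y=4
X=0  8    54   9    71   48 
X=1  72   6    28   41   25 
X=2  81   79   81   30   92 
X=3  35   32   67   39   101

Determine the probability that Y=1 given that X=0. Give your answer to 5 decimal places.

0.28421

Total with X=0: 8 + 54 + 9 + 71 + 48 = 190.
P(Y=1 | X=0) = 54/190 = 0.28421.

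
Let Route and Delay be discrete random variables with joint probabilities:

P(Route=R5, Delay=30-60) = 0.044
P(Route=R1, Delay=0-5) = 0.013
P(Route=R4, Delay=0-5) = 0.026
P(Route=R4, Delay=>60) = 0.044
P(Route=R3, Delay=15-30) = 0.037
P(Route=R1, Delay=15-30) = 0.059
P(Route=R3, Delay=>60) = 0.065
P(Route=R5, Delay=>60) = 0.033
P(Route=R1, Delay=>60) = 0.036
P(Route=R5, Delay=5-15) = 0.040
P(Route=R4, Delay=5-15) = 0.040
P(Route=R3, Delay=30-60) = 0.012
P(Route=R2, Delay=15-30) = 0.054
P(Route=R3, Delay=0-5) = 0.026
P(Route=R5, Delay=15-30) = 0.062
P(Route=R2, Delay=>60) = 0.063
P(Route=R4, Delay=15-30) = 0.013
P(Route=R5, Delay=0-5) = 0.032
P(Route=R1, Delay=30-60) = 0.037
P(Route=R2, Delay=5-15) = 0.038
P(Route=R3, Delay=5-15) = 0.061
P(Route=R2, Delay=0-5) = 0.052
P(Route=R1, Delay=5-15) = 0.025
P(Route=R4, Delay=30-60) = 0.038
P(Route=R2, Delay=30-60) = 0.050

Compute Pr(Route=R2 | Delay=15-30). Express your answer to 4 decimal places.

0.2400

P(Delay=15-30) = 0.059 + 0.054 + 0.037 + 0.013 + 0.062 = 0.225.
P(Route=R2 | Delay=15-30) = 0.054/0.225 = 0.2400.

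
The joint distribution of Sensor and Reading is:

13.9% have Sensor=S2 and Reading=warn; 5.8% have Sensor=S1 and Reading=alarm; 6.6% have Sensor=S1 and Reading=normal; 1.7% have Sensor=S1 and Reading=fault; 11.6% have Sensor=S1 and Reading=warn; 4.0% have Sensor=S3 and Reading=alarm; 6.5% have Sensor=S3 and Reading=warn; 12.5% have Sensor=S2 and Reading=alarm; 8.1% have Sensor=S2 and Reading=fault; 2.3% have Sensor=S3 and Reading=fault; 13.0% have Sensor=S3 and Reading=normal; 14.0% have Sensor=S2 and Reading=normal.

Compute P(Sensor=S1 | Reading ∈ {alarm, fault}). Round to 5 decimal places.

P(Reading=alarm) = 0.058 + 0.125 + 0.040 = 0.223.
P(Reading=fault) = 0.017 + 0.081 + 0.023 = 0.121.
P(Reading ∈ {alarm, fault}) = 0.223 + 0.121 = 0.344; P(Sensor=S1, Reading ∈ {alarm, fault}) = 0.058 + 0.017 = 0.075.
P(Sensor=S1 | Reading ∈ {alarm, fault}) = 0.075/0.344 = 0.21802.

0.21802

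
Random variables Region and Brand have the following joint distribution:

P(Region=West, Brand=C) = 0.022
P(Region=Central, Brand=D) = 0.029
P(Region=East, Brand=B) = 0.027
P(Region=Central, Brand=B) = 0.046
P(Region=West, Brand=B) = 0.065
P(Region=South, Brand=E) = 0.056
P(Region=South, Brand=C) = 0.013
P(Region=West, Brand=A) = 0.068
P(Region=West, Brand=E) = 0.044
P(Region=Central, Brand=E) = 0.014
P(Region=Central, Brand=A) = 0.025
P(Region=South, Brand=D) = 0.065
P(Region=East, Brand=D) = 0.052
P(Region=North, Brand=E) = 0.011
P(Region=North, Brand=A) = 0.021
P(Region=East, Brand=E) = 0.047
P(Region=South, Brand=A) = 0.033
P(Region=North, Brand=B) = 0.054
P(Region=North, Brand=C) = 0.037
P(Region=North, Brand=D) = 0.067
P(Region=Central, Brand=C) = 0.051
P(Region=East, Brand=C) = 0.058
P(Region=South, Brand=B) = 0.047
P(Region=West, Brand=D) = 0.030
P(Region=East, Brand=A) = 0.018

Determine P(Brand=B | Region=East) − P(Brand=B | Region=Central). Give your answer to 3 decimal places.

-0.145

P(Region=East) = 0.018 + 0.027 + 0.058 + 0.052 + 0.047 = 0.202; P(Brand=B | Region=East) = 0.027/0.202 = 0.1337.
P(Region=Central) = 0.025 + 0.046 + 0.051 + 0.029 + 0.014 = 0.165; P(Brand=B | Region=Central) = 0.046/0.165 = 0.2788.
Difference = -0.145.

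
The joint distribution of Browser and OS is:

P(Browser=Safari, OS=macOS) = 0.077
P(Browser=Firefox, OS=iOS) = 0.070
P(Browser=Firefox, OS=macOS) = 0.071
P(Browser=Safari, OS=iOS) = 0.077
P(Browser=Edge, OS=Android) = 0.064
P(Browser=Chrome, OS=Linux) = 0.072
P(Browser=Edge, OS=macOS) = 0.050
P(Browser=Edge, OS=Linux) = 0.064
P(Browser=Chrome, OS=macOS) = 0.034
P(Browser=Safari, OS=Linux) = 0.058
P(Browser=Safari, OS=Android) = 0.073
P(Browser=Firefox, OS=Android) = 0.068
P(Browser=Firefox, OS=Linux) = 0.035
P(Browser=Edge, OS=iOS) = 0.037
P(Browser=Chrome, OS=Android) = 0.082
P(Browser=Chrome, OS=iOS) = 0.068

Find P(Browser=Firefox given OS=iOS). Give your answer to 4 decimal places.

P(OS=iOS) = 0.068 + 0.070 + 0.077 + 0.037 = 0.252.
P(Browser=Firefox | OS=iOS) = 0.070/0.252 = 0.2778.

0.2778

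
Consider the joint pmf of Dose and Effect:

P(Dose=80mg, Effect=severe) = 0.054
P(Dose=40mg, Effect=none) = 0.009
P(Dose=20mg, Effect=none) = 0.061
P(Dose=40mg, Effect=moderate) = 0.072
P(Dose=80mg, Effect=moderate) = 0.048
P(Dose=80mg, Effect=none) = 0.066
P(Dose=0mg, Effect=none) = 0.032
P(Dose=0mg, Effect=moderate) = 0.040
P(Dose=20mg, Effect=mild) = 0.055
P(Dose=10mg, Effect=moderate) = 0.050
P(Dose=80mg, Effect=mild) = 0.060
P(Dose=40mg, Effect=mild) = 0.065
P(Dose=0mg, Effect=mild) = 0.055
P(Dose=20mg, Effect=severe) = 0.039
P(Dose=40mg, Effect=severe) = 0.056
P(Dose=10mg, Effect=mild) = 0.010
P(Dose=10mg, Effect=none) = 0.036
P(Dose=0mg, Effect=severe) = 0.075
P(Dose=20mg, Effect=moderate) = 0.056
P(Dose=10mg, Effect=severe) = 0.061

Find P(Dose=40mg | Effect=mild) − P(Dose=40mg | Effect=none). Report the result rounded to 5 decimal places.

P(Effect=mild) = 0.055 + 0.010 + 0.055 + 0.065 + 0.060 = 0.245; P(Dose=40mg | Effect=mild) = 0.065/0.245 = 0.265306.
P(Effect=none) = 0.032 + 0.036 + 0.061 + 0.009 + 0.066 = 0.204; P(Dose=40mg | Effect=none) = 0.009/0.204 = 0.044118.
Difference = 0.22119.

0.22119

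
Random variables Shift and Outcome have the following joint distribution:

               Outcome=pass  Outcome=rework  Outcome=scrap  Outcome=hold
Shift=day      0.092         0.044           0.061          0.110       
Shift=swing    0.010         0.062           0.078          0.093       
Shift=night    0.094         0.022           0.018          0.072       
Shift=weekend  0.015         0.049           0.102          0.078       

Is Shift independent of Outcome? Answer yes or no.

no

P(Shift=night) = 0.206 and P(Outcome=pass) = 0.211, so their product is 0.04347, but P(Shift=night, Outcome=pass) = 0.094. Since these differ, Shift and Outcome are not independent.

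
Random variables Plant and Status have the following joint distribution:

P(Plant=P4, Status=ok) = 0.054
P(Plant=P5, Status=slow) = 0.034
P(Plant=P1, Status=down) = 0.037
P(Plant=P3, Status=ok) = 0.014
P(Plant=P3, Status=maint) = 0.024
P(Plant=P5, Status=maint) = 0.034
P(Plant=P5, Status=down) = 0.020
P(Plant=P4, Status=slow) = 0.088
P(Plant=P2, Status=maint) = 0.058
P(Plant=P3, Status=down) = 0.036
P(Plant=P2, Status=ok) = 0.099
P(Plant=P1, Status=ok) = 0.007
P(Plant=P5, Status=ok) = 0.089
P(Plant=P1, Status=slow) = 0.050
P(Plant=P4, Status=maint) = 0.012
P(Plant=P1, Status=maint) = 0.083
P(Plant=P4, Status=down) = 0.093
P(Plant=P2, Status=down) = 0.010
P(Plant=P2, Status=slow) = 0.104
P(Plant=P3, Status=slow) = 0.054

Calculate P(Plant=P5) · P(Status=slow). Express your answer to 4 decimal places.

0.0584

P(Plant=P5) = 0.089 + 0.034 + 0.020 + 0.034 = 0.177.
P(Status=slow) = 0.050 + 0.104 + 0.054 + 0.088 + 0.034 = 0.330.
Product: 0.177 × 0.330 = 0.0584.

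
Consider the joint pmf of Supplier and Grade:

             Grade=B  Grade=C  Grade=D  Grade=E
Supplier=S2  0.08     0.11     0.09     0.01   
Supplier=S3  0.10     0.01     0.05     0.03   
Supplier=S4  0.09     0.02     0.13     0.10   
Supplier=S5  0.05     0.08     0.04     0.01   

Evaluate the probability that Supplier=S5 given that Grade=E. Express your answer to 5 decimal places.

P(Grade=E) = 0.01 + 0.03 + 0.10 + 0.01 = 0.15.
P(Supplier=S5 | Grade=E) = 0.01/0.15 = 0.06667.

0.06667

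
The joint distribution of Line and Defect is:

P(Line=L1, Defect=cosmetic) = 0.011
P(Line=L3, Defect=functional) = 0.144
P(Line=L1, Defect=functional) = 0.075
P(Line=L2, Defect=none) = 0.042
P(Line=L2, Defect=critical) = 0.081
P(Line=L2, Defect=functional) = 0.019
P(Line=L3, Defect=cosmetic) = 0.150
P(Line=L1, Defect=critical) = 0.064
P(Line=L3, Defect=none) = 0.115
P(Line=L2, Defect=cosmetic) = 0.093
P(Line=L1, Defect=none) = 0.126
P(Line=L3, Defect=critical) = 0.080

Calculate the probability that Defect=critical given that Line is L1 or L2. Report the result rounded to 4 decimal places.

0.2838

P(Line=L1) = 0.126 + 0.011 + 0.075 + 0.064 = 0.276.
P(Line=L2) = 0.042 + 0.093 + 0.019 + 0.081 = 0.235.
P(Line ∈ {L1, L2}) = 0.276 + 0.235 = 0.511; P(Defect=critical, Line ∈ {L1, L2}) = 0.064 + 0.081 = 0.145.
P(Defect=critical | Line ∈ {L1, L2}) = 0.145/0.511 = 0.2838.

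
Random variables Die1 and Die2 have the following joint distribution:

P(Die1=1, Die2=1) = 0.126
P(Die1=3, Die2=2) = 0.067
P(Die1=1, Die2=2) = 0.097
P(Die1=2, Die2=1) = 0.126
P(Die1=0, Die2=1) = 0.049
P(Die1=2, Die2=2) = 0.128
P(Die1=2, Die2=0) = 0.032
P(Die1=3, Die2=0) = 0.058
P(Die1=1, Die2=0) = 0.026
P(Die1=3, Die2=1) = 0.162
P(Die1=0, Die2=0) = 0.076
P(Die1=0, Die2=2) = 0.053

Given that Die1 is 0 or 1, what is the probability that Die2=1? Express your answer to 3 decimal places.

P(Die1=0) = 0.076 + 0.049 + 0.053 = 0.178.
P(Die1=1) = 0.026 + 0.126 + 0.097 = 0.249.
P(Die1 ∈ {0, 1}) = 0.178 + 0.249 = 0.427; P(Die2=1, Die1 ∈ {0, 1}) = 0.049 + 0.126 = 0.175.
P(Die2=1 | Die1 ∈ {0, 1}) = 0.175/0.427 = 0.410.

0.410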